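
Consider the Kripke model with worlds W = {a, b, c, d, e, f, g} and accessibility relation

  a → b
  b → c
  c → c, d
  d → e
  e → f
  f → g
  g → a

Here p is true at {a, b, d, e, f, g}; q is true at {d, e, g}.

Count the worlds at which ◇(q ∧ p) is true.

a: successors {b}; q ∧ p there: b:F. ✗
b: successors {c}; q ∧ p there: c:F. ✗
c: successors {c, d}; q ∧ p there: c:F, d:T. ✓
d: successors {e}; q ∧ p there: e:T. ✓
e: successors {f}; q ∧ p there: f:F. ✗
f: successors {g}; q ∧ p there: g:T. ✓
g: successors {a}; q ∧ p there: a:F. ✗
Satisfying worlds: {c, d, f}.

3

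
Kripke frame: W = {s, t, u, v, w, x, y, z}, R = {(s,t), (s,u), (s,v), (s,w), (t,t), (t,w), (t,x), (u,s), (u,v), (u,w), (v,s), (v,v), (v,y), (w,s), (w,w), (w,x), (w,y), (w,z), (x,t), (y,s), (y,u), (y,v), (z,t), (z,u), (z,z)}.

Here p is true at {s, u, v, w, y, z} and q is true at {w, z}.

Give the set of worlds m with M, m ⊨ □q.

∅

s: successors {t, u, v, w}; q there: t:F, u:F, v:F, w:T. ✗
t: successors {t, w, x}; q there: t:F, w:T, x:F. ✗
u: successors {s, v, w}; q there: s:F, v:F, w:T. ✗
v: successors {s, v, y}; q there: s:F, v:F, y:F. ✗
w: successors {s, w, x, y, z}; q there: s:F, w:T, x:F, y:F, z:T. ✗
x: successors {t}; q there: t:F. ✗
y: successors {s, u, v}; q there: s:F, u:F, v:F. ✗
z: successors {t, u, z}; q there: t:F, u:F, z:T. ✗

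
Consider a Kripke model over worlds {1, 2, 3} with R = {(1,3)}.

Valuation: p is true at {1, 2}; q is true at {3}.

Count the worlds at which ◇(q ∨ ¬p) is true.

1

1: successors {3}; q ∨ ¬p there: 3:T. ✓
2: no successors, so ◇(q ∨ ¬p) fails. ✗
3: no successors, so ◇(q ∨ ¬p) fails. ✗
Satisfying worlds: {1}.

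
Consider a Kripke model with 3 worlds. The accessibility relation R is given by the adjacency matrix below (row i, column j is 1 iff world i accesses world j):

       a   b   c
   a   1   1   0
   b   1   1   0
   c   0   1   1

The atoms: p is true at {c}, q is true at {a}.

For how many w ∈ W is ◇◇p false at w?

2

a: successors {a, b}; ◇p there: a:F, b:F. ✗
b: successors {a, b}; ◇p there: a:F, b:F. ✗
c: successors {b, c}; ◇p there: b:F, c:T. ✓
Satisfying worlds: {c}.
So ◇◇p fails at the other 2 worlds.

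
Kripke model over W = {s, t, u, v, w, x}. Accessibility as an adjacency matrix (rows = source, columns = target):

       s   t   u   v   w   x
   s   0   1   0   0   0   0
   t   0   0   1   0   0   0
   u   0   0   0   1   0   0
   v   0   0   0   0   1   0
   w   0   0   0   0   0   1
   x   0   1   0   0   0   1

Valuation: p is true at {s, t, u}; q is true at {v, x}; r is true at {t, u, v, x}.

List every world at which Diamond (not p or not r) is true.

{u, v, w, x}

s: successors {t}; not p or not r there: t:F. ✗
t: successors {u}; not p or not r there: u:F. ✗
u: successors {v}; not p or not r there: v:T. ✓
v: successors {w}; not p or not r there: w:T. ✓
w: successors {x}; not p or not r there: x:T. ✓
x: successors {t, x}; not p or not r there: t:F, x:T. ✓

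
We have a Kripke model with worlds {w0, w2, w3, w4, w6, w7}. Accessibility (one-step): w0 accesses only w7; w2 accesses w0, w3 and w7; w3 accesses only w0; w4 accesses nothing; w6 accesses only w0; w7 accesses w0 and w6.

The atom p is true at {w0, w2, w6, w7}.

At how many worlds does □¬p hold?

w0: successors {w7}; ¬p there: w7:F. ✗
w2: successors {w0, w3, w7}; ¬p there: w0:F, w3:T, w7:F. ✗
w3: successors {w0}; ¬p there: w0:F. ✗
w4: no successors, so □¬p holds vacuously. ✓
w6: successors {w0}; ¬p there: w0:F. ✗
w7: successors {w0, w6}; ¬p there: w0:F, w6:F. ✗
Satisfying worlds: {w4}.

1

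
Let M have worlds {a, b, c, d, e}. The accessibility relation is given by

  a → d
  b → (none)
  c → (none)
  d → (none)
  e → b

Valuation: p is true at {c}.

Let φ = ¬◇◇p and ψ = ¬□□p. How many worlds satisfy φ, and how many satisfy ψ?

For ¬◇◇p:
a: ◇◇p is F. ✓
b: ◇◇p is F. ✓
c: ◇◇p is F. ✓
d: ◇◇p is F. ✓
e: ◇◇p is F. ✓
— 5 worlds.
For ¬□□p:
a: □□p is T. ✗
b: □□p is T. ✗
c: □□p is T. ✗
d: □□p is T. ✗
e: □□p is T. ✗
— 0 worlds.

5 and 0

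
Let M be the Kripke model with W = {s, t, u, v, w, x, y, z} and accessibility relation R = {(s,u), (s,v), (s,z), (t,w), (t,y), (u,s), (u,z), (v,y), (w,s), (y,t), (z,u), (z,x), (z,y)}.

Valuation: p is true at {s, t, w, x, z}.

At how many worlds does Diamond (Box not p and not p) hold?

1

s: successors {u, v, z}; Box not p and not p there: u:F, v:T, z:F. ✓
t: successors {w, y}; Box not p and not p there: w:F, y:F. ✗
u: successors {s, z}; Box not p and not p there: s:F, z:F. ✗
v: successors {y}; Box not p and not p there: y:F. ✗
w: successors {s}; Box not p and not p there: s:F. ✗
x: no successors, so Diamond (Box not p and not p) fails. ✗
y: successors {t}; Box not p and not p there: t:F. ✗
z: successors {u, x, y}; Box not p and not p there: u:F, x:F, y:F. ✗
Satisfying worlds: {s}.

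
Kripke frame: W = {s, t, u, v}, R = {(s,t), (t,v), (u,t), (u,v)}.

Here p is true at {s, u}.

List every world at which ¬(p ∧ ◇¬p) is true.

{t, v}

s: p ∧ ◇¬p is T. ✗
t: p ∧ ◇¬p is F. ✓
u: p ∧ ◇¬p is T. ✗
v: p ∧ ◇¬p is F. ✓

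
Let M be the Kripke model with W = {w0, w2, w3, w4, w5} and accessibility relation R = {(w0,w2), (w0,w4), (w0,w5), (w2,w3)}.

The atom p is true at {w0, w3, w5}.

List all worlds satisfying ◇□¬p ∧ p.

{w0}

w0: ◇□¬p is T, p is T. ✓
w2: ◇□¬p is T, p is F. ✗
w3: ◇□¬p is F, p is T. ✗
w4: ◇□¬p is F, p is F. ✗
w5: ◇□¬p is F, p is T. ✗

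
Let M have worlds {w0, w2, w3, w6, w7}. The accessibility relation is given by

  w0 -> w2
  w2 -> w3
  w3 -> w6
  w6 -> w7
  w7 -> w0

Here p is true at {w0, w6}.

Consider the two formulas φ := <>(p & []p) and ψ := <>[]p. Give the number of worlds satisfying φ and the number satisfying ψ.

For <>(p & []p):
w0: successors {w2}; p & []p there: w2:F. ✗
w2: successors {w3}; p & []p there: w3:F. ✗
w3: successors {w6}; p & []p there: w6:F. ✗
w6: successors {w7}; p & []p there: w7:F. ✗
w7: successors {w0}; p & []p there: w0:F. ✗
— 0 worlds.
For <>[]p:
w0: successors {w2}; []p there: w2:F. ✗
w2: successors {w3}; []p there: w3:T. ✓
w3: successors {w6}; []p there: w6:F. ✗
w6: successors {w7}; []p there: w7:T. ✓
w7: successors {w0}; []p there: w0:F. ✗
— 2 worlds.

0 and 2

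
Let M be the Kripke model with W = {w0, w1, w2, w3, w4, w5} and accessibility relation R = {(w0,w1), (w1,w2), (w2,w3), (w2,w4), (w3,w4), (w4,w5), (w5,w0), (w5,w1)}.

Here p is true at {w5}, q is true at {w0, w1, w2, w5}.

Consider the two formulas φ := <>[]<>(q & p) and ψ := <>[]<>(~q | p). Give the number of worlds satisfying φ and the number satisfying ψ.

For <>[]<>(q & p):
w0: successors {w1}; []<>(q & p) there: w1:F. ✗
w1: successors {w2}; []<>(q & p) there: w2:F. ✗
w2: successors {w3, w4}; []<>(q & p) there: w3:T, w4:F. ✓
w3: successors {w4}; []<>(q & p) there: w4:F. ✗
w4: successors {w5}; []<>(q & p) there: w5:F. ✗
w5: successors {w0, w1}; []<>(q & p) there: w0:F, w1:F. ✗
— 1 world.
For <>[]<>(~q | p):
w0: successors {w1}; []<>(~q | p) there: w1:T. ✓
w1: successors {w2}; []<>(~q | p) there: w2:T. ✓
w2: successors {w3, w4}; []<>(~q | p) there: w3:T, w4:F. ✓
w3: successors {w4}; []<>(~q | p) there: w4:F. ✗
w4: successors {w5}; []<>(~q | p) there: w5:F. ✗
w5: successors {w0, w1}; []<>(~q | p) there: w0:F, w1:T. ✓
— 4 worlds.

1 and 4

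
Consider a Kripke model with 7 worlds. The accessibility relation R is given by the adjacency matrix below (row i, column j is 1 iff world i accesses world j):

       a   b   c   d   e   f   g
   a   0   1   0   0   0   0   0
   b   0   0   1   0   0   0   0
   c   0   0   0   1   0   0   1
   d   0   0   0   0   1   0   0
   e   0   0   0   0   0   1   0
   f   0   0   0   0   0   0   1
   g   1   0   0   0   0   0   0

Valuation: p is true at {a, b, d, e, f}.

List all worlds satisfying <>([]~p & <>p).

a: successors {b}; []~p & <>p there: b:F. ✗
b: successors {c}; []~p & <>p there: c:F. ✗
c: successors {d, g}; []~p & <>p there: d:F, g:F. ✗
d: successors {e}; []~p & <>p there: e:F. ✗
e: successors {f}; []~p & <>p there: f:F. ✗
f: successors {g}; []~p & <>p there: g:F. ✗
g: successors {a}; []~p & <>p there: a:F. ✗

∅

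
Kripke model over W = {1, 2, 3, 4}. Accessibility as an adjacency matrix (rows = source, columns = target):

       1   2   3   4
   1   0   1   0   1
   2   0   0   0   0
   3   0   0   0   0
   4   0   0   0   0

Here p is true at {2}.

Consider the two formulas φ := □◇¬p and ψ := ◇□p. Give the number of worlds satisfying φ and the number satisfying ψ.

3 and 1

For □◇¬p:
1: successors {2, 4}; ◇¬p there: 2:F, 4:F. ✗
2: no successors, so □◇¬p holds vacuously. ✓
3: no successors, so □◇¬p holds vacuously. ✓
4: no successors, so □◇¬p holds vacuously. ✓
— 3 worlds.
For ◇□p:
1: successors {2, 4}; □p there: 2:T, 4:T. ✓
2: no successors, so ◇□p fails. ✗
3: no successors, so ◇□p fails. ✗
4: no successors, so ◇□p fails. ✗
— 1 world.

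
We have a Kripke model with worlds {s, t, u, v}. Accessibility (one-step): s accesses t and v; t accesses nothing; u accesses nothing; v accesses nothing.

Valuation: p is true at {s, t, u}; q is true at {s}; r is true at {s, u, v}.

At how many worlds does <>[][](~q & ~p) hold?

1

s: successors {t, v}; [][](~q & ~p) there: t:T, v:T. ✓
t: no successors, so <>[][](~q & ~p) fails. ✗
u: no successors, so <>[][](~q & ~p) fails. ✗
v: no successors, so <>[][](~q & ~p) fails. ✗
Satisfying worlds: {s}.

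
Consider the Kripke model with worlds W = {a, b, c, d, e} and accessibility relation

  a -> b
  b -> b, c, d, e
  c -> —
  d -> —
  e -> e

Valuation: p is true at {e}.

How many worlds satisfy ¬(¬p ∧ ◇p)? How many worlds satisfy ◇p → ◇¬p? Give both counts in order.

4 and 4

For ¬(¬p ∧ ◇p):
a: ¬p ∧ ◇p is F. ✓
b: ¬p ∧ ◇p is T. ✗
c: ¬p ∧ ◇p is F. ✓
d: ¬p ∧ ◇p is F. ✓
e: ¬p ∧ ◇p is F. ✓
— 4 worlds.
For ◇p → ◇¬p:
a: ◇p is F, ◇¬p is T. ✓
b: ◇p is T, ◇¬p is T. ✓
c: ◇p is F, ◇¬p is F. ✓
d: ◇p is F, ◇¬p is F. ✓
e: ◇p is T, ◇¬p is F. ✗
— 4 worlds.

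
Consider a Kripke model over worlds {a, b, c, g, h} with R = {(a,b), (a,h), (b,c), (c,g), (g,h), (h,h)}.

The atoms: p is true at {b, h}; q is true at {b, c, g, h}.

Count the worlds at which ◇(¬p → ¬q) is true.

a: successors {b, h}; ¬p → ¬q there: b:T, h:T. ✓
b: successors {c}; ¬p → ¬q there: c:F. ✗
c: successors {g}; ¬p → ¬q there: g:F. ✗
g: successors {h}; ¬p → ¬q there: h:T. ✓
h: successors {h}; ¬p → ¬q there: h:T. ✓
Satisfying worlds: {a, g, h}.

3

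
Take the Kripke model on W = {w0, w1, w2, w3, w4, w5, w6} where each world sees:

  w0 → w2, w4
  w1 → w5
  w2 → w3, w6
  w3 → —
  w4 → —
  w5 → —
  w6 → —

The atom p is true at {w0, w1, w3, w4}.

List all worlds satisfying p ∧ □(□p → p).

w0: p is T, □(□p → p) is T. ✓
w1: p is T, □(□p → p) is F. ✗
w2: p is F, □(□p → p) is F. ✗
w3: p is T, □(□p → p) is T. ✓
w4: p is T, □(□p → p) is T. ✓
w5: p is F, □(□p → p) is T. ✗
w6: p is F, □(□p → p) is T. ✗

{w0, w3, w4}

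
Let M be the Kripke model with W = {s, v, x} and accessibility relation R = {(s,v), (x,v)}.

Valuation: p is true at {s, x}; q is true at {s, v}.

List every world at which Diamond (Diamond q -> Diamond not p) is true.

s: successors {v}; Diamond q -> Diamond not p there: v:T. ✓
v: no successors, so Diamond (Diamond q -> Diamond not p) fails. ✗
x: successors {v}; Diamond q -> Diamond not p there: v:T. ✓

{s, x}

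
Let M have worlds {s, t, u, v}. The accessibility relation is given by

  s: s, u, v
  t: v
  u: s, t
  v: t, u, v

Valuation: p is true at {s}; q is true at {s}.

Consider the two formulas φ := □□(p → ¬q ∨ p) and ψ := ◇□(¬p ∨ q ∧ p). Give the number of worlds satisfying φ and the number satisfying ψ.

4 and 4

For □□(p → ¬q ∨ p):
s: successors {s, u, v}; □(p → ¬q ∨ p) there: s:T, u:T, v:T. ✓
t: successors {v}; □(p → ¬q ∨ p) there: v:T. ✓
u: successors {s, t}; □(p → ¬q ∨ p) there: s:T, t:T. ✓
v: successors {t, u, v}; □(p → ¬q ∨ p) there: t:T, u:T, v:T. ✓
— 4 worlds.
For ◇□(¬p ∨ q ∧ p):
s: successors {s, u, v}; □(¬p ∨ q ∧ p) there: s:T, u:T, v:T. ✓
t: successors {v}; □(¬p ∨ q ∧ p) there: v:T. ✓
u: successors {s, t}; □(¬p ∨ q ∧ p) there: s:T, t:T. ✓
v: successors {t, u, v}; □(¬p ∨ q ∧ p) there: t:T, u:T, v:T. ✓
— 4 worlds.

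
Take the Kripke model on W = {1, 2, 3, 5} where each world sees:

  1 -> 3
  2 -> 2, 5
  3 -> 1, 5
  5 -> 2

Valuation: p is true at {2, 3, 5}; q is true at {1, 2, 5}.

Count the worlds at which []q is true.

1: successors {3}; q there: 3:F. ✗
2: successors {2, 5}; q there: 2:T, 5:T. ✓
3: successors {1, 5}; q there: 1:T, 5:T. ✓
5: successors {2}; q there: 2:T. ✓
Satisfying worlds: {2, 3, 5}.

3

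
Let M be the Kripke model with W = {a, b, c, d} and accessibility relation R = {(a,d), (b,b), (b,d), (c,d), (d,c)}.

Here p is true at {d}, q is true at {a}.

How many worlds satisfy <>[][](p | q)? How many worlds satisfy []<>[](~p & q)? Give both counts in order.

3 and 0

For <>[][](p | q):
a: successors {d}; [][](p | q) there: d:T. ✓
b: successors {b, d}; [][](p | q) there: b:F, d:T. ✓
c: successors {d}; [][](p | q) there: d:T. ✓
d: successors {c}; [][](p | q) there: c:F. ✗
— 3 worlds.
For []<>[](~p & q):
a: successors {d}; <>[](~p & q) there: d:F. ✗
b: successors {b, d}; <>[](~p & q) there: b:F, d:F. ✗
c: successors {d}; <>[](~p & q) there: d:F. ✗
d: successors {c}; <>[](~p & q) there: c:F. ✗
— 0 worlds.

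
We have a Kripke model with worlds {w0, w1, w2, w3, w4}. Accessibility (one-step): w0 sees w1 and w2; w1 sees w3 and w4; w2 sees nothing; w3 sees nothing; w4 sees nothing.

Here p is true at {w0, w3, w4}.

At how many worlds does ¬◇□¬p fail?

w0: ◇□¬p is T. ✗
w1: ◇□¬p is T. ✗
w2: ◇□¬p is F. ✓
w3: ◇□¬p is F. ✓
w4: ◇□¬p is F. ✓
Satisfying worlds: {w2, w3, w4}.
So ¬◇□¬p fails at the other 2 worlds.

2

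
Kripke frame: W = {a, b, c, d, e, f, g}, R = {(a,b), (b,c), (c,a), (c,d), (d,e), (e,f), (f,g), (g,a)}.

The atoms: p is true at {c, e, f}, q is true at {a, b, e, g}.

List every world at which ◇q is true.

{a, c, d, f, g}

a: successors {b}; q there: b:T. ✓
b: successors {c}; q there: c:F. ✗
c: successors {a, d}; q there: a:T, d:F. ✓
d: successors {e}; q there: e:T. ✓
e: successors {f}; q there: f:F. ✗
f: successors {g}; q there: g:T. ✓
g: successors {a}; q there: a:T. ✓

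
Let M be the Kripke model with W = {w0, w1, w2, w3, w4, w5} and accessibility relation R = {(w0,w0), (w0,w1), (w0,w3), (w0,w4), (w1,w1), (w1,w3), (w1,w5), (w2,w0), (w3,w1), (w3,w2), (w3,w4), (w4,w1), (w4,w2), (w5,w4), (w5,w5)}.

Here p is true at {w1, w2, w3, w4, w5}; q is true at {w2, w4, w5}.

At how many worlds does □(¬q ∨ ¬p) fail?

w0: successors {w0, w1, w3, w4}; ¬q ∨ ¬p there: w0:T, w1:T, w3:T, w4:F. ✗
w1: successors {w1, w3, w5}; ¬q ∨ ¬p there: w1:T, w3:T, w5:F. ✗
w2: successors {w0}; ¬q ∨ ¬p there: w0:T. ✓
w3: successors {w1, w2, w4}; ¬q ∨ ¬p there: w1:T, w2:F, w4:F. ✗
w4: successors {w1, w2}; ¬q ∨ ¬p there: w1:T, w2:F. ✗
w5: successors {w4, w5}; ¬q ∨ ¬p there: w4:F, w5:F. ✗
Satisfying worlds: {w2}.
So □(¬q ∨ ¬p) fails at the other 5 worlds.

5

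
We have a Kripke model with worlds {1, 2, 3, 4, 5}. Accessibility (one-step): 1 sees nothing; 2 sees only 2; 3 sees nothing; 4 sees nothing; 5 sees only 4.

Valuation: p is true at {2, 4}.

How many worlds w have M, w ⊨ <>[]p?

2

1: no successors, so <>[]p fails. ✗
2: successors {2}; []p there: 2:T. ✓
3: no successors, so <>[]p fails. ✗
4: no successors, so <>[]p fails. ✗
5: successors {4}; []p there: 4:T. ✓
Satisfying worlds: {2, 5}.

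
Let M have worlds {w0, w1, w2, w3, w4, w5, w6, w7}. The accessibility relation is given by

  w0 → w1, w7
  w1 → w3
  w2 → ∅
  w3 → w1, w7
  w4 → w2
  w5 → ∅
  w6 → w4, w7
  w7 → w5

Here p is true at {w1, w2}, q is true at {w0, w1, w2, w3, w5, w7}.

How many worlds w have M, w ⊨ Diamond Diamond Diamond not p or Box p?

w0: Diamond Diamond Diamond not p is T, Box p is F. ✓
w1: Diamond Diamond Diamond not p is T, Box p is F. ✓
w2: Diamond Diamond Diamond not p is F, Box p is T. ✓
w3: Diamond Diamond Diamond not p is T, Box p is F. ✓
w4: Diamond Diamond Diamond not p is F, Box p is T. ✓
w5: Diamond Diamond Diamond not p is F, Box p is T. ✓
w6: Diamond Diamond Diamond not p is F, Box p is F. ✗
w7: Diamond Diamond Diamond not p is F, Box p is F. ✗
Satisfying worlds: {w0, w1, w2, w3, w4, w5}.

6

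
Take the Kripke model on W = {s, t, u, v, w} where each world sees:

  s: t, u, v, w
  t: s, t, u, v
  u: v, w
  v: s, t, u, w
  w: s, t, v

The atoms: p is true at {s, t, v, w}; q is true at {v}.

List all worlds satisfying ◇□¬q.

s: successors {t, u, v, w}; □¬q there: t:F, u:F, v:T, w:F. ✓
t: successors {s, t, u, v}; □¬q there: s:F, t:F, u:F, v:T. ✓
u: successors {v, w}; □¬q there: v:T, w:F. ✓
v: successors {s, t, u, w}; □¬q there: s:F, t:F, u:F, w:F. ✗
w: successors {s, t, v}; □¬q there: s:F, t:F, v:T. ✓

{s, t, u, w}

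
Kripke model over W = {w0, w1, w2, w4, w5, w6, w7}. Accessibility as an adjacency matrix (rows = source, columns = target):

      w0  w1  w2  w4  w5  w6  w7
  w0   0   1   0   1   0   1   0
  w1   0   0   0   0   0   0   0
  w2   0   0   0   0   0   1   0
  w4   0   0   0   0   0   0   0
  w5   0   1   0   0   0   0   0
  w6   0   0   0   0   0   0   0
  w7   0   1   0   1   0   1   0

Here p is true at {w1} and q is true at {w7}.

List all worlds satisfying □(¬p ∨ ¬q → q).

{w1, w4, w6}

w0: successors {w1, w4, w6}; ¬p ∨ ¬q → q there: w1:F, w4:F, w6:F. ✗
w1: no successors, so □(¬p ∨ ¬q → q) holds vacuously. ✓
w2: successors {w6}; ¬p ∨ ¬q → q there: w6:F. ✗
w4: no successors, so □(¬p ∨ ¬q → q) holds vacuously. ✓
w5: successors {w1}; ¬p ∨ ¬q → q there: w1:F. ✗
w6: no successors, so □(¬p ∨ ¬q → q) holds vacuously. ✓
w7: successors {w1, w4, w6}; ¬p ∨ ¬q → q there: w1:F, w4:F, w6:F. ✗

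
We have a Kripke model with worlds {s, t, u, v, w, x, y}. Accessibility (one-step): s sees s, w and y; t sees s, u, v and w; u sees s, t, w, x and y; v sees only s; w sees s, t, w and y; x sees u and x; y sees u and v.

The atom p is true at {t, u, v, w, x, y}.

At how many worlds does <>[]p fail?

s: successors {s, w, y}; []p there: s:F, w:F, y:T. ✓
t: successors {s, u, v, w}; []p there: s:F, u:F, v:F, w:F. ✗
u: successors {s, t, w, x, y}; []p there: s:F, t:F, w:F, x:T, y:T. ✓
v: successors {s}; []p there: s:F. ✗
w: successors {s, t, w, y}; []p there: s:F, t:F, w:F, y:T. ✓
x: successors {u, x}; []p there: u:F, x:T. ✓
y: successors {u, v}; []p there: u:F, v:F. ✗
Satisfying worlds: {s, u, w, x}.
So <>[]p fails at the other 3 worlds.

3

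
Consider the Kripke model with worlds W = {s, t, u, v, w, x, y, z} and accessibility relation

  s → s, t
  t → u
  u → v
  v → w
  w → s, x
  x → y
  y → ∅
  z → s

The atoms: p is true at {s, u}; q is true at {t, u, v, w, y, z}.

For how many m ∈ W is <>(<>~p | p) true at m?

s: successors {s, t}; <>~p | p there: s:T, t:F. ✓
t: successors {u}; <>~p | p there: u:T. ✓
u: successors {v}; <>~p | p there: v:T. ✓
v: successors {w}; <>~p | p there: w:T. ✓
w: successors {s, x}; <>~p | p there: s:T, x:T. ✓
x: successors {y}; <>~p | p there: y:F. ✗
y: no successors, so <>(<>~p | p) fails. ✗
z: successors {s}; <>~p | p there: s:T. ✓
Satisfying worlds: {s, t, u, v, w, z}.

6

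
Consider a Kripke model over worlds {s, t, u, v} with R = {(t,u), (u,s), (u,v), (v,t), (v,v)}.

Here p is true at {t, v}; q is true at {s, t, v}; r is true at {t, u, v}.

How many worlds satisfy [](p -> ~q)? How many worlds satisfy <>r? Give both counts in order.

2 and 3

For [](p -> ~q):
s: no successors, so [](p -> ~q) holds vacuously. ✓
t: successors {u}; p -> ~q there: u:T. ✓
u: successors {s, v}; p -> ~q there: s:T, v:F. ✗
v: successors {t, v}; p -> ~q there: t:F, v:F. ✗
— 2 worlds.
For <>r:
s: no successors, so <>r fails. ✗
t: successors {u}; r there: u:T. ✓
u: successors {s, v}; r there: s:F, v:T. ✓
v: successors {t, v}; r there: t:T, v:T. ✓
— 3 worlds.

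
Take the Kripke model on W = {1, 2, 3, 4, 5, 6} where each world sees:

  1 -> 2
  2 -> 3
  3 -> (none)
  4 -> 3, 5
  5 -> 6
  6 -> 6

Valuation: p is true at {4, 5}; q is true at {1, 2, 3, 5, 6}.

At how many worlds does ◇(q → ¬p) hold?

5

1: successors {2}; q → ¬p there: 2:T. ✓
2: successors {3}; q → ¬p there: 3:T. ✓
3: no successors, so ◇(q → ¬p) fails. ✗
4: successors {3, 5}; q → ¬p there: 3:T, 5:F. ✓
5: successors {6}; q → ¬p there: 6:T. ✓
6: successors {6}; q → ¬p there: 6:T. ✓
Satisfying worlds: {1, 2, 4, 5, 6}.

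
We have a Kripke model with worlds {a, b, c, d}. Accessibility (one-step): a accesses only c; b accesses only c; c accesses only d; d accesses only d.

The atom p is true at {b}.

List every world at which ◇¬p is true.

{a, b, c, d}

a: successors {c}; ¬p there: c:T. ✓
b: successors {c}; ¬p there: c:T. ✓
c: successors {d}; ¬p there: d:T. ✓
d: successors {d}; ¬p there: d:T. ✓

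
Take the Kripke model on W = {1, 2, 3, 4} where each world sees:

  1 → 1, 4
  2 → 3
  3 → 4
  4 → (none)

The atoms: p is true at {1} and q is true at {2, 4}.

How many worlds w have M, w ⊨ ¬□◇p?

3

1: □◇p is F. ✓
2: □◇p is F. ✓
3: □◇p is F. ✓
4: □◇p is T. ✗
Satisfying worlds: {1, 2, 3}.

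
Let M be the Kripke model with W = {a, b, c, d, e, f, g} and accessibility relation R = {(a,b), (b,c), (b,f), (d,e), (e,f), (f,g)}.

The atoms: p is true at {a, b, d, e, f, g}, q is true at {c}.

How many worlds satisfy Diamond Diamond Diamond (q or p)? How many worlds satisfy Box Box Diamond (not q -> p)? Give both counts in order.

For Diamond Diamond Diamond (q or p):
a: successors {b}; Diamond Diamond (q or p) there: b:T. ✓
b: successors {c, f}; Diamond Diamond (q or p) there: c:F, f:F. ✗
c: no successors, so Diamond Diamond Diamond (q or p) fails. ✗
d: successors {e}; Diamond Diamond (q or p) there: e:T. ✓
e: successors {f}; Diamond Diamond (q or p) there: f:F. ✗
f: successors {g}; Diamond Diamond (q or p) there: g:F. ✗
g: no successors, so Diamond Diamond Diamond (q or p) fails. ✗
— 2 worlds.
For Box Box Diamond (not q -> p):
a: successors {b}; Box Diamond (not q -> p) there: b:F. ✗
b: successors {c, f}; Box Diamond (not q -> p) there: c:T, f:F. ✗
c: no successors, so Box Box Diamond (not q -> p) holds vacuously. ✓
d: successors {e}; Box Diamond (not q -> p) there: e:T. ✓
e: successors {f}; Box Diamond (not q -> p) there: f:F. ✗
f: successors {g}; Box Diamond (not q -> p) there: g:T. ✓
g: no successors, so Box Box Diamond (not q -> p) holds vacuously. ✓
— 4 worlds.

2 and 4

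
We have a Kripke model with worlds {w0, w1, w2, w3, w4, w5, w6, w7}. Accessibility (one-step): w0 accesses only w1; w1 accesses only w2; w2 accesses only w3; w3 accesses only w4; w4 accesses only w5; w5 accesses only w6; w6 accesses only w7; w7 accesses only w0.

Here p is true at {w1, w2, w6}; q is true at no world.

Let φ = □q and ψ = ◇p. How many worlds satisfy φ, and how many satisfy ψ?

For □q:
w0: successors {w1}; q there: w1:F. ✗
w1: successors {w2}; q there: w2:F. ✗
w2: successors {w3}; q there: w3:F. ✗
w3: successors {w4}; q there: w4:F. ✗
w4: successors {w5}; q there: w5:F. ✗
w5: successors {w6}; q there: w6:F. ✗
w6: successors {w7}; q there: w7:F. ✗
w7: successors {w0}; q there: w0:F. ✗
— 0 worlds.
For ◇p:
w0: successors {w1}; p there: w1:T. ✓
w1: successors {w2}; p there: w2:T. ✓
w2: successors {w3}; p there: w3:F. ✗
w3: successors {w4}; p there: w4:F. ✗
w4: successors {w5}; p there: w5:F. ✗
w5: successors {w6}; p there: w6:T. ✓
w6: successors {w7}; p there: w7:F. ✗
w7: successors {w0}; p there: w0:F. ✗
— 3 worlds.

0 and 3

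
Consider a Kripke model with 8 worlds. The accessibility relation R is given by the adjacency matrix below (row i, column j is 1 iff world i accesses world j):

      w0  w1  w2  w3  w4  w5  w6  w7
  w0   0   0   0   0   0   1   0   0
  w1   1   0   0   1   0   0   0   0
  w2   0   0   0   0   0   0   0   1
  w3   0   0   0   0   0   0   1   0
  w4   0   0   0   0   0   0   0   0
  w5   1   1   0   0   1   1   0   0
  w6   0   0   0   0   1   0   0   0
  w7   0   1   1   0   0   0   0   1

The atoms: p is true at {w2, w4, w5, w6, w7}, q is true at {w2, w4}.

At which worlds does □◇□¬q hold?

w0: successors {w5}; ◇□¬q there: w5:T. ✓
w1: successors {w0, w3}; ◇□¬q there: w0:F, w3:F. ✗
w2: successors {w7}; ◇□¬q there: w7:T. ✓
w3: successors {w6}; ◇□¬q there: w6:T. ✓
w4: no successors, so □◇□¬q holds vacuously. ✓
w5: successors {w0, w1, w4, w5}; ◇□¬q there: w0:F, w1:T, w4:F, w5:T. ✗
w6: successors {w4}; ◇□¬q there: w4:F. ✗
w7: successors {w1, w2, w7}; ◇□¬q there: w1:T, w2:F, w7:T. ✗

{w0, w2, w3, w4}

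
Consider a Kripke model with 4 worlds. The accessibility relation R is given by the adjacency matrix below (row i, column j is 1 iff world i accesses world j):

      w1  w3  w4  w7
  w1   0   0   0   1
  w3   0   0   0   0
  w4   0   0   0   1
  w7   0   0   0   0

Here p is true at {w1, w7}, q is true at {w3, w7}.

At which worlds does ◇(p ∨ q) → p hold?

{w1, w3, w7}

w1: ◇(p ∨ q) is T, p is T. ✓
w3: ◇(p ∨ q) is F, p is F. ✓
w4: ◇(p ∨ q) is T, p is F. ✗
w7: ◇(p ∨ q) is F, p is T. ✓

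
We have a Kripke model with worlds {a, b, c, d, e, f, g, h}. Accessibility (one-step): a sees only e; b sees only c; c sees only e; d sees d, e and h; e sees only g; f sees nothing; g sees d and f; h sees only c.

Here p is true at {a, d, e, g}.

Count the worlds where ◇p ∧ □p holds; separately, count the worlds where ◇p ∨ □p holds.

3 and 6

For ◇p ∧ □p:
a: ◇p is T, □p is T. ✓
b: ◇p is F, □p is F. ✗
c: ◇p is T, □p is T. ✓
d: ◇p is T, □p is F. ✗
e: ◇p is T, □p is T. ✓
f: ◇p is F, □p is T. ✗
g: ◇p is T, □p is F. ✗
h: ◇p is F, □p is F. ✗
— 3 worlds.
For ◇p ∨ □p:
a: ◇p is T, □p is T. ✓
b: ◇p is F, □p is F. ✗
c: ◇p is T, □p is T. ✓
d: ◇p is T, □p is F. ✓
e: ◇p is T, □p is T. ✓
f: ◇p is F, □p is T. ✓
g: ◇p is T, □p is F. ✓
h: ◇p is F, □p is F. ✗
— 6 worlds.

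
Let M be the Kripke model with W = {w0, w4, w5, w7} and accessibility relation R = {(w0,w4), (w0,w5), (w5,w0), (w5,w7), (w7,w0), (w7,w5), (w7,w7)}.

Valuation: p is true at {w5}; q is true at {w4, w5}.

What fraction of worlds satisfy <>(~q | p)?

3/4

w0: successors {w4, w5}; ~q | p there: w4:F, w5:T. ✓
w4: no successors, so <>(~q | p) fails. ✗
w5: successors {w0, w7}; ~q | p there: w0:T, w7:T. ✓
w7: successors {w0, w5, w7}; ~q | p there: w0:T, w5:T, w7:T. ✓
That's 3 of 4 worlds, so 3/4.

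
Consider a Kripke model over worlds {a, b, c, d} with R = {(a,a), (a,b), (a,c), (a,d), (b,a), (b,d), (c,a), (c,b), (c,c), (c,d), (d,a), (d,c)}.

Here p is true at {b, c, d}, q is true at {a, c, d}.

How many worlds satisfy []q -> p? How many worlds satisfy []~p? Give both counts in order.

For []q -> p:
a: []q is F, p is F. ✓
b: []q is T, p is T. ✓
c: []q is F, p is T. ✓
d: []q is T, p is T. ✓
— 4 worlds.
For []~p:
a: successors {a, b, c, d}; ~p there: a:T, b:F, c:F, d:F. ✗
b: successors {a, d}; ~p there: a:T, d:F. ✗
c: successors {a, b, c, d}; ~p there: a:T, b:F, c:F, d:F. ✗
d: successors {a, c}; ~p there: a:T, c:F. ✗
— 0 worlds.

4 and 0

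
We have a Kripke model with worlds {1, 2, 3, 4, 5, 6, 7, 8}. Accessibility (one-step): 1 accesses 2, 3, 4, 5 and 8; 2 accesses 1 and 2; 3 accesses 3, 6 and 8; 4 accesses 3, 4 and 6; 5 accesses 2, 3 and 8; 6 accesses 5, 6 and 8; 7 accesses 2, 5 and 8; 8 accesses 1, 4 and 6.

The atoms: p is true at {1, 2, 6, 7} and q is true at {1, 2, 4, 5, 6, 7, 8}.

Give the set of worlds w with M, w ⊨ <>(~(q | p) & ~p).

{1, 3, 4, 5}

1: successors {2, 3, 4, 5, 8}; ~(q | p) & ~p there: 2:F, 3:T, 4:F, 5:F, 8:F. ✓
2: successors {1, 2}; ~(q | p) & ~p there: 1:F, 2:F. ✗
3: successors {3, 6, 8}; ~(q | p) & ~p there: 3:T, 6:F, 8:F. ✓
4: successors {3, 4, 6}; ~(q | p) & ~p there: 3:T, 4:F, 6:F. ✓
5: successors {2, 3, 8}; ~(q | p) & ~p there: 2:F, 3:T, 8:F. ✓
6: successors {5, 6, 8}; ~(q | p) & ~p there: 5:F, 6:F, 8:F. ✗
7: successors {2, 5, 8}; ~(q | p) & ~p there: 2:F, 5:F, 8:F. ✗
8: successors {1, 4, 6}; ~(q | p) & ~p there: 1:F, 4:F, 6:F. ✗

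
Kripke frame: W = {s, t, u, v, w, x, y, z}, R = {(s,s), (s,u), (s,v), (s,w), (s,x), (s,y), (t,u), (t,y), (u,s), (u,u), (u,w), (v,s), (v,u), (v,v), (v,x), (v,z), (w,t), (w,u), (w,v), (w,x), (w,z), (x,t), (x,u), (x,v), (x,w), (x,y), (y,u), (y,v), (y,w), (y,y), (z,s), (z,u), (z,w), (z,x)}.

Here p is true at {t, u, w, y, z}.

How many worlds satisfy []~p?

0

s: successors {s, u, v, w, x, y}; ~p there: s:T, u:F, v:T, w:F, x:T, y:F. ✗
t: successors {u, y}; ~p there: u:F, y:F. ✗
u: successors {s, u, w}; ~p there: s:T, u:F, w:F. ✗
v: successors {s, u, v, x, z}; ~p there: s:T, u:F, v:T, x:T, z:F. ✗
w: successors {t, u, v, x, z}; ~p there: t:F, u:F, v:T, x:T, z:F. ✗
x: successors {t, u, v, w, y}; ~p there: t:F, u:F, v:T, w:F, y:F. ✗
y: successors {u, v, w, y}; ~p there: u:F, v:T, w:F, y:F. ✗
z: successors {s, u, w, x}; ~p there: s:T, u:F, w:F, x:T. ✗
Satisfying worlds: ∅.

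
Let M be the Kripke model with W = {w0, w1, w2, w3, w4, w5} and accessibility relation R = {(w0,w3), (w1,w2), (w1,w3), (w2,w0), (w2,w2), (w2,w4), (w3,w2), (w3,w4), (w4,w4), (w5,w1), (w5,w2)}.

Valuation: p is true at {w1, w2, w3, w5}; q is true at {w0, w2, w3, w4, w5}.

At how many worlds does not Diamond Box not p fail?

w0: Diamond Box not p is F. ✓
w1: Diamond Box not p is F. ✓
w2: Diamond Box not p is T. ✗
w3: Diamond Box not p is T. ✗
w4: Diamond Box not p is T. ✗
w5: Diamond Box not p is F. ✓
Satisfying worlds: {w0, w1, w5}.
So not Diamond Box not p fails at the other 3 worlds.

3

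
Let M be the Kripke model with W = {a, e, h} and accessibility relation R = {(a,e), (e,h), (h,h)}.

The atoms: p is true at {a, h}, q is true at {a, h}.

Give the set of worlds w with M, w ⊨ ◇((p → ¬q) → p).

{e, h}

a: successors {e}; (p → ¬q) → p there: e:F. ✗
e: successors {h}; (p → ¬q) → p there: h:T. ✓
h: successors {h}; (p → ¬q) → p there: h:T. ✓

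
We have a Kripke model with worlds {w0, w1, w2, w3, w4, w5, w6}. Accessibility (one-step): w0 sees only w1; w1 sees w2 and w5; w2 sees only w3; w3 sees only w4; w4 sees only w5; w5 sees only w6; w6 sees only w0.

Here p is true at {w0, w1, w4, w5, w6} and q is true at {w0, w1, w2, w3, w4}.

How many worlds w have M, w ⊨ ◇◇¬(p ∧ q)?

w0: successors {w1}; ◇¬(p ∧ q) there: w1:T. ✓
w1: successors {w2, w5}; ◇¬(p ∧ q) there: w2:T, w5:T. ✓
w2: successors {w3}; ◇¬(p ∧ q) there: w3:F. ✗
w3: successors {w4}; ◇¬(p ∧ q) there: w4:T. ✓
w4: successors {w5}; ◇¬(p ∧ q) there: w5:T. ✓
w5: successors {w6}; ◇¬(p ∧ q) there: w6:F. ✗
w6: successors {w0}; ◇¬(p ∧ q) there: w0:F. ✗
Satisfying worlds: {w0, w1, w3, w4}.

4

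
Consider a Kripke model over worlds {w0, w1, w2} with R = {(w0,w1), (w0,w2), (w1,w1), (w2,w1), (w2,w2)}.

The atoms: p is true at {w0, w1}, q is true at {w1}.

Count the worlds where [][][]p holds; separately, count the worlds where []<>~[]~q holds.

For [][][]p:
w0: successors {w1, w2}; [][]p there: w1:T, w2:F. ✗
w1: successors {w1}; [][]p there: w1:T. ✓
w2: successors {w1, w2}; [][]p there: w1:T, w2:F. ✗
— 1 world.
For []<>~[]~q:
w0: successors {w1, w2}; <>~[]~q there: w1:T, w2:T. ✓
w1: successors {w1}; <>~[]~q there: w1:T. ✓
w2: successors {w1, w2}; <>~[]~q there: w1:T, w2:T. ✓
— 3 worlds.

1 and 3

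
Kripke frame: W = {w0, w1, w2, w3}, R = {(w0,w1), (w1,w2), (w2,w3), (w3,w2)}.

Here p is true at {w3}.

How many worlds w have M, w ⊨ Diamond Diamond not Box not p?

w0: successors {w1}; Diamond not Box not p there: w1:T. ✓
w1: successors {w2}; Diamond not Box not p there: w2:F. ✗
w2: successors {w3}; Diamond not Box not p there: w3:T. ✓
w3: successors {w2}; Diamond not Box not p there: w2:F. ✗
Satisfying worlds: {w0, w2}.

2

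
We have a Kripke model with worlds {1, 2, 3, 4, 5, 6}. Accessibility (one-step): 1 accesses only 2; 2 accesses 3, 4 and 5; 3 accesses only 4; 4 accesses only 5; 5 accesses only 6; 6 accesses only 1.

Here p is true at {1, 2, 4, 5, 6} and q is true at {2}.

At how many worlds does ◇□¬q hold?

5

1: successors {2}; □¬q there: 2:T. ✓
2: successors {3, 4, 5}; □¬q there: 3:T, 4:T, 5:T. ✓
3: successors {4}; □¬q there: 4:T. ✓
4: successors {5}; □¬q there: 5:T. ✓
5: successors {6}; □¬q there: 6:T. ✓
6: successors {1}; □¬q there: 1:F. ✗
Satisfying worlds: {1, 2, 3, 4, 5}.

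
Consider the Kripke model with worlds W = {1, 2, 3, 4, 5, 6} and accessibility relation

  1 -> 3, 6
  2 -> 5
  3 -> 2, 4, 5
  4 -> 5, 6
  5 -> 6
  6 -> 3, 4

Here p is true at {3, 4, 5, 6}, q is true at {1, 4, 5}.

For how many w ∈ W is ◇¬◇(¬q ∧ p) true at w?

1: successors {3, 6}; ¬◇(¬q ∧ p) there: 3:T, 6:F. ✓
2: successors {5}; ¬◇(¬q ∧ p) there: 5:F. ✗
3: successors {2, 4, 5}; ¬◇(¬q ∧ p) there: 2:T, 4:F, 5:F. ✓
4: successors {5, 6}; ¬◇(¬q ∧ p) there: 5:F, 6:F. ✗
5: successors {6}; ¬◇(¬q ∧ p) there: 6:F. ✗
6: successors {3, 4}; ¬◇(¬q ∧ p) there: 3:T, 4:F. ✓
Satisfying worlds: {1, 3, 6}.

3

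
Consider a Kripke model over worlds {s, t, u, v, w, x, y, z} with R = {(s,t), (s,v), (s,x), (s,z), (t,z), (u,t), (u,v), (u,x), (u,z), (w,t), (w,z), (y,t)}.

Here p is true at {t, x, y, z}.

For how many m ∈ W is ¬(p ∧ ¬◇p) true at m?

s: p ∧ ¬◇p is F. ✓
t: p ∧ ¬◇p is F. ✓
u: p ∧ ¬◇p is F. ✓
v: p ∧ ¬◇p is F. ✓
w: p ∧ ¬◇p is F. ✓
x: p ∧ ¬◇p is T. ✗
y: p ∧ ¬◇p is F. ✓
z: p ∧ ¬◇p is T. ✗
Satisfying worlds: {s, t, u, v, w, y}.

6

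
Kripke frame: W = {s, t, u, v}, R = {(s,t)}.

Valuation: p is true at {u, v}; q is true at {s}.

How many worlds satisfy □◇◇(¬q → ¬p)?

3

s: successors {t}; ◇◇(¬q → ¬p) there: t:F. ✗
t: no successors, so □◇◇(¬q → ¬p) holds vacuously. ✓
u: no successors, so □◇◇(¬q → ¬p) holds vacuously. ✓
v: no successors, so □◇◇(¬q → ¬p) holds vacuously. ✓
Satisfying worlds: {t, u, v}.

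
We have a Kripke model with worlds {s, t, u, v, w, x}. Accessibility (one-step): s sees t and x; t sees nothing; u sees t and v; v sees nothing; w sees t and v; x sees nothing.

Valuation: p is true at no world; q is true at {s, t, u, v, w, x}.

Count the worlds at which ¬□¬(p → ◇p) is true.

3

s: □¬(p → ◇p) is F. ✓
t: □¬(p → ◇p) is T. ✗
u: □¬(p → ◇p) is F. ✓
v: □¬(p → ◇p) is T. ✗
w: □¬(p → ◇p) is F. ✓
x: □¬(p → ◇p) is T. ✗
Satisfying worlds: {s, u, w}.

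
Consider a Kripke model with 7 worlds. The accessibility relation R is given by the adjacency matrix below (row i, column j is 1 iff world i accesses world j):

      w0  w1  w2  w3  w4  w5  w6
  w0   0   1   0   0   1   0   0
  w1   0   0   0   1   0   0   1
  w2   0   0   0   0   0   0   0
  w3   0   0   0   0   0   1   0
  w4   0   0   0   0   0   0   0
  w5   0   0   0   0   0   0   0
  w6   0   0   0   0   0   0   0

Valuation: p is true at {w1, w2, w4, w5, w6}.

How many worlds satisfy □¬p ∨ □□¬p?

w0: □¬p is F, □□¬p is F. ✗
w1: □¬p is F, □□¬p is F. ✗
w2: □¬p is T, □□¬p is T. ✓
w3: □¬p is F, □□¬p is T. ✓
w4: □¬p is T, □□¬p is T. ✓
w5: □¬p is T, □□¬p is T. ✓
w6: □¬p is T, □□¬p is T. ✓
Satisfying worlds: {w2, w3, w4, w5, w6}.

5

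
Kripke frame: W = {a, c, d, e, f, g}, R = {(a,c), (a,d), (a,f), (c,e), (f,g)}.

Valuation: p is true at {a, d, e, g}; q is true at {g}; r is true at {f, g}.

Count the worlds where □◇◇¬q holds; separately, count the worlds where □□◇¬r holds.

3 and 5

For □◇◇¬q:
a: successors {c, d, f}; ◇◇¬q there: c:F, d:F, f:F. ✗
c: successors {e}; ◇◇¬q there: e:F. ✗
d: no successors, so □◇◇¬q holds vacuously. ✓
e: no successors, so □◇◇¬q holds vacuously. ✓
f: successors {g}; ◇◇¬q there: g:F. ✗
g: no successors, so □◇◇¬q holds vacuously. ✓
— 3 worlds.
For □□◇¬r:
a: successors {c, d, f}; □◇¬r there: c:F, d:T, f:F. ✗
c: successors {e}; □◇¬r there: e:T. ✓
d: no successors, so □□◇¬r holds vacuously. ✓
e: no successors, so □□◇¬r holds vacuously. ✓
f: successors {g}; □◇¬r there: g:T. ✓
g: no successors, so □□◇¬r holds vacuously. ✓
— 5 worlds.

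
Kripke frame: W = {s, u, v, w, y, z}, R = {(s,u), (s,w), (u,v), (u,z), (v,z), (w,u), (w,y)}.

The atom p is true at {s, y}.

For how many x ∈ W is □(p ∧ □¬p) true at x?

2

s: successors {u, w}; p ∧ □¬p there: u:F, w:F. ✗
u: successors {v, z}; p ∧ □¬p there: v:F, z:F. ✗
v: successors {z}; p ∧ □¬p there: z:F. ✗
w: successors {u, y}; p ∧ □¬p there: u:F, y:T. ✗
y: no successors, so □(p ∧ □¬p) holds vacuously. ✓
z: no successors, so □(p ∧ □¬p) holds vacuously. ✓
Satisfying worlds: {y, z}.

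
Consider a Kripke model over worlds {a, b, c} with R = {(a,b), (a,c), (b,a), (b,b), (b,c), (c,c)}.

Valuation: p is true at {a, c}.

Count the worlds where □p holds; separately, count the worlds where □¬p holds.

For □p:
a: successors {b, c}; p there: b:F, c:T. ✗
b: successors {a, b, c}; p there: a:T, b:F, c:T. ✗
c: successors {c}; p there: c:T. ✓
— 1 world.
For □¬p:
a: successors {b, c}; ¬p there: b:T, c:F. ✗
b: successors {a, b, c}; ¬p there: a:F, b:T, c:F. ✗
c: successors {c}; ¬p there: c:F. ✗
— 0 worlds.

1 and 0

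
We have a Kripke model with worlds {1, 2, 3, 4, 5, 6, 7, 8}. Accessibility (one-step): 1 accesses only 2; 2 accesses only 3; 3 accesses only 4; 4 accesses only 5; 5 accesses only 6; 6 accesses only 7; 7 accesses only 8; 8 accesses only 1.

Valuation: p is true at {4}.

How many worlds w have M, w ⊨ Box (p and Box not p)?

1

1: successors {2}; p and Box not p there: 2:F. ✗
2: successors {3}; p and Box not p there: 3:F. ✗
3: successors {4}; p and Box not p there: 4:T. ✓
4: successors {5}; p and Box not p there: 5:F. ✗
5: successors {6}; p and Box not p there: 6:F. ✗
6: successors {7}; p and Box not p there: 7:F. ✗
7: successors {8}; p and Box not p there: 8:F. ✗
8: successors {1}; p and Box not p there: 1:F. ✗
Satisfying worlds: {3}.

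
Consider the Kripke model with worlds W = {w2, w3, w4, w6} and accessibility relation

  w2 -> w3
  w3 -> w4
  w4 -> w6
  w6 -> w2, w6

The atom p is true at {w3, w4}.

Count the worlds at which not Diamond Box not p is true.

w2: Diamond Box not p is F. ✓
w3: Diamond Box not p is T. ✗
w4: Diamond Box not p is T. ✗
w6: Diamond Box not p is T. ✗
Satisfying worlds: {w2}.

1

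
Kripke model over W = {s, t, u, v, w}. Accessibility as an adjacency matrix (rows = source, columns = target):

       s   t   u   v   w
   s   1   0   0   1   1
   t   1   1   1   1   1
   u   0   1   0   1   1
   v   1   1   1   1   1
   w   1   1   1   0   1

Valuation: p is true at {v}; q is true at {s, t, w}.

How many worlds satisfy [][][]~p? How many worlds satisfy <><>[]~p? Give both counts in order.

0 and 5

For [][][]~p:
s: successors {s, v, w}; [][]~p there: s:F, v:F, w:F. ✗
t: successors {s, t, u, v, w}; [][]~p there: s:F, t:F, u:F, v:F, w:F. ✗
u: successors {t, v, w}; [][]~p there: t:F, v:F, w:F. ✗
v: successors {s, t, u, v, w}; [][]~p there: s:F, t:F, u:F, v:F, w:F. ✗
w: successors {s, t, u, w}; [][]~p there: s:F, t:F, u:F, w:F. ✗
— 0 worlds.
For <><>[]~p:
s: successors {s, v, w}; <>[]~p there: s:T, v:T, w:T. ✓
t: successors {s, t, u, v, w}; <>[]~p there: s:T, t:T, u:T, v:T, w:T. ✓
u: successors {t, v, w}; <>[]~p there: t:T, v:T, w:T. ✓
v: successors {s, t, u, v, w}; <>[]~p there: s:T, t:T, u:T, v:T, w:T. ✓
w: successors {s, t, u, w}; <>[]~p there: s:T, t:T, u:T, w:T. ✓
— 5 worlds.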